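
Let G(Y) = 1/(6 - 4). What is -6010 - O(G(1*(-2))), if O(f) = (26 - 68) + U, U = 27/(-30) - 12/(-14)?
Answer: -417757/70 ≈ -5968.0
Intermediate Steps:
U = -3/70 (U = 27*(-1/30) - 12*(-1/14) = -9/10 + 6/7 = -3/70 ≈ -0.042857)
G(Y) = ½ (G(Y) = 1/2 = ½)
O(f) = -2943/70 (O(f) = (26 - 68) - 3/70 = -42 - 3/70 = -2943/70)
-6010 - O(G(1*(-2))) = -6010 - 1*(-2943/70) = -6010 + 2943/70 = -417757/70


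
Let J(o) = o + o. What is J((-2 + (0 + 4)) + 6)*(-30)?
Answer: -480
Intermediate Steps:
J(o) = 2*o
J((-2 + (0 + 4)) + 6)*(-30) = (2*((-2 + (0 + 4)) + 6))*(-30) = (2*((-2 + 4) + 6))*(-30) = (2*(2 + 6))*(-30) = (2*8)*(-30) = 16*(-30) = -480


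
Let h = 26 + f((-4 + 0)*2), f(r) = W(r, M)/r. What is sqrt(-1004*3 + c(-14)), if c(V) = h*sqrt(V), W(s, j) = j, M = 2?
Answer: sqrt(-12048 + 103*I*sqrt(14))/2 ≈ 0.87766 + 54.889*I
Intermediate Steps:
f(r) = 2/r
h = 103/4 (h = 26 + 2/(((-4 + 0)*2)) = 26 + 2/((-4*2)) = 26 + 2/(-8) = 26 + 2*(-1/8) = 26 - 1/4 = 103/4 ≈ 25.750)
c(V) = 103*sqrt(V)/4
sqrt(-1004*3 + c(-14)) = sqrt(-1004*3 + 103*sqrt(-14)/4) = sqrt(-3012 + 103*(I*sqrt(14))/4) = sqrt(-3012 + 103*I*sqrt(14)/4)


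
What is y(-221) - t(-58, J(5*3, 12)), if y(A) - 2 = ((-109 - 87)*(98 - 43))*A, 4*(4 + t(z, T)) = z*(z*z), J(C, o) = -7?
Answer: 2431164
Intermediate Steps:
t(z, T) = -4 + z**3/4 (t(z, T) = -4 + (z*(z*z))/4 = -4 + (z*z**2)/4 = -4 + z**3/4)
y(A) = 2 - 10780*A (y(A) = 2 + ((-109 - 87)*(98 - 43))*A = 2 + (-196*55)*A = 2 - 10780*A)
y(-221) - t(-58, J(5*3, 12)) = (2 - 10780*(-221)) - (-4 + (1/4)*(-58)**3) = (2 + 2382380) - (-4 + (1/4)*(-195112)) = 2382382 - (-4 - 48778) = 2382382 - 1*(-48782) = 2382382 + 48782 = 2431164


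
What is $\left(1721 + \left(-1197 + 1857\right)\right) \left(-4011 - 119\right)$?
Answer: $-9833530$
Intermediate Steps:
$\left(1721 + \left(-1197 + 1857\right)\right) \left(-4011 - 119\right) = \left(1721 + 660\right) \left(-4130\right) = 2381 \left(-4130\right) = -9833530$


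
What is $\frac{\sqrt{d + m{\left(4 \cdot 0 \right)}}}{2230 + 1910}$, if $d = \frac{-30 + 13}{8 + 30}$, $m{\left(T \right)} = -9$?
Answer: $\frac{i \sqrt{13642}}{157320} \approx 0.00074243 i$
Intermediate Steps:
$d = - \frac{17}{38} \approx -0.44737$
$\frac{\sqrt{d + m{\left(4 \cdot 0 \right)}}}{2230 + 1910} = \frac{\sqrt{- \frac{17}{38} - 9}}{2230 + 1910} = \frac{\sqrt{- \frac{359}{38}}}{4140} = \frac{\frac{1}{38} i \sqrt{13642}}{4140} = \frac{i \sqrt{13642}}{157320}$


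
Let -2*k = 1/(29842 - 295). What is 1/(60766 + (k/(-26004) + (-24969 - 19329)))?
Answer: 1536680376/25306052431969 ≈ 6.0724e-5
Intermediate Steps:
k = -1/59094 (k = -1/(2*(29842 - 295)) = -½/29547 = -½*1/29547 = -1/59094 ≈ -1.6922e-5)
1/(60766 + (k/(-26004) + (-24969 - 19329))) = 1/(60766 + (-1/59094/(-26004) + (-24969 - 19329))) = 1/(60766 + (-1/59094*(-1/26004) - 44298)) = 1/(60766 + (1/1536680376 - 44298)) = 1/(60766 - 68071867296047/1536680376) = 1/(25306052431969/1536680376) = 1536680376/25306052431969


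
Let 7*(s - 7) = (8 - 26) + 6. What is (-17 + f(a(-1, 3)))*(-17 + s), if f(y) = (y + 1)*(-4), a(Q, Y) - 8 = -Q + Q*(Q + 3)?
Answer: 574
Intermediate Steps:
s = 37/7 (s = 7 + ((8 - 26) + 6)/7 = 7 + (-18 + 6)/7 = 7 + (⅐)*(-12) = 7 - 12/7 = 37/7 ≈ 5.2857)
a(Q, Y) = 8 - Q + Q*(3 + Q) (a(Q, Y) = 8 + (-Q + Q*(Q + 3)) = 8 + (-Q + Q*(3 + Q)) = 8 - Q + Q*(3 + Q))
f(y) = -4 - 4*y (f(y) = (1 + y)*(-4) = -4 - 4*y)
(-17 + f(a(-1, 3)))*(-17 + s) = (-17 + (-4 - 4*(8 + (-1)² + 2*(-1))))*(-17 + 37/7) = (-17 + (-4 - 4*(8 + 1 - 2)))*(-82/7) = (-17 + (-4 - 4*7))*(-82/7) = (-17 + (-4 - 28))*(-82/7) = (-17 - 32)*(-82/7) = -49*(-82/7) = 574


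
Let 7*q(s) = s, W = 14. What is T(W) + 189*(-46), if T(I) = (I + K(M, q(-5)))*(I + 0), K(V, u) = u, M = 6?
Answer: -8508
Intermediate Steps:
q(s) = s/7
T(I) = I*(-5/7 + I) (T(I) = (I + (⅐)*(-5))*(I + 0) = (I - 5/7)*I = (-5/7 + I)*I = I*(-5/7 + I))
T(W) + 189*(-46) = (⅐)*14*(-5 + 7*14) + 189*(-46) = (⅐)*14*(-5 + 98) - 8694 = (⅐)*14*93 - 8694 = 186 - 8694 = -8508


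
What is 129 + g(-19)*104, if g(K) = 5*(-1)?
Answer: -391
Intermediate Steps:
g(K) = -5
129 + g(-19)*104 = 129 - 5*104 = 129 - 520 = -391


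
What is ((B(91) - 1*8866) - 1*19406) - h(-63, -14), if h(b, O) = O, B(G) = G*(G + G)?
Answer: -11696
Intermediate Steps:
B(G) = 2*G² (B(G) = G*(2*G) = 2*G²)
((B(91) - 1*8866) - 1*19406) - h(-63, -14) = ((2*91² - 1*8866) - 1*19406) - 1*(-14) = ((2*8281 - 8866) - 19406) + 14 = ((16562 - 8866) - 19406) + 14 = (7696 - 19406) + 14 = -11710 + 14 = -11696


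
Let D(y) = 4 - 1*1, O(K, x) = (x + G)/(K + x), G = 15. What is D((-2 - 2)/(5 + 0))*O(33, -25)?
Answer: -15/4 ≈ -3.7500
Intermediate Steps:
O(K, x) = (15 + x)/(K + x) (O(K, x) = (x + 15)/(K + x) = (15 + x)/(K + x))
D(y) = 3 (D(y) = 4 - 1 = 3)
D((-2 - 2)/(5 + 0))*O(33, -25) = 3*((15 - 25)/(33 - 25)) = 3*(-10/8) = 3*((⅛)*(-10)) = 3*(-5/4) = -15/4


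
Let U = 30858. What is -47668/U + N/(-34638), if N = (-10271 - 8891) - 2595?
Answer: -54430371/59381078 ≈ -0.91663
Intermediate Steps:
N = -21757 (N = -19162 - 2595 = -21757)
-47668/U + N/(-34638) = -47668/30858 - 21757/(-34638) = -47668*1/30858 - 21757*(-1/34638) = -23834/15429 + 21757/34638 = -54430371/59381078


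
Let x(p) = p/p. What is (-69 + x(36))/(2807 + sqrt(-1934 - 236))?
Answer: -27268/1125917 + 68*I*sqrt(2170)/7881419 ≈ -0.024218 + 0.00040192*I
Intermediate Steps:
x(p) = 1
(-69 + x(36))/(2807 + sqrt(-1934 - 236)) = (-69 + 1)/(2807 + sqrt(-1934 - 236)) = -68/(2807 + sqrt(-2170)) = -68/(2807 + I*sqrt(2170))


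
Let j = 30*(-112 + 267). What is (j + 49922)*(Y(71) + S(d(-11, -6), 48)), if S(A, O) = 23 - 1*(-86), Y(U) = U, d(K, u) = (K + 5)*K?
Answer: 9822960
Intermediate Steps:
d(K, u) = K*(5 + K) (d(K, u) = (5 + K)*K = K*(5 + K))
S(A, O) = 109 (S(A, O) = 23 + 86 = 109)
j = 4650 (j = 30*155 = 4650)
(j + 49922)*(Y(71) + S(d(-11, -6), 48)) = (4650 + 49922)*(71 + 109) = 54572*180 = 9822960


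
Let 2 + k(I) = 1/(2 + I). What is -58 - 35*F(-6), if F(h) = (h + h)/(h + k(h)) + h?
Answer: 1112/11 ≈ 101.09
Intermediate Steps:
k(I) = -2 + 1/(2 + I)
F(h) = h + 2*h/(h + (-3 - 2*h)/(2 + h)) (F(h) = (h + h)/(h + (-3 - 2*h)/(2 + h)) + h = (2*h)/(h + (-3 - 2*h)/(2 + h)) + h = 2*h/(h + (-3 - 2*h)/(2 + h)) + h = h + 2*h/(h + (-3 - 2*h)/(2 + h)))
-58 - 35*F(-6) = -58 - (-210)*(1 + (-6)² + 2*(-6))/(-3 + (-6)²) = -58 - (-210)*(1 + 36 - 12)/(-3 + 36) = -58 - (-210)*25/33 = -58 - 35*(-50/11) = -58 + 1750/11 = 1112/11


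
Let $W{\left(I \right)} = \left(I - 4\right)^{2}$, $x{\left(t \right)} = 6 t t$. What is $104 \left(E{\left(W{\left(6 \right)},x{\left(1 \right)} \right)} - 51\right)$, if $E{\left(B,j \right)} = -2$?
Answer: $-5512$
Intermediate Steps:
$x{\left(t \right)} = 6 t^{2}$
$W{\left(I \right)} = \left(-4 + I\right)^{2}$
$104 \left(E{\left(W{\left(6 \right)},x{\left(1 \right)} \right)} - 51\right) = 104 \left(-2 - 51\right) = 104 \left(-53\right) = -5512$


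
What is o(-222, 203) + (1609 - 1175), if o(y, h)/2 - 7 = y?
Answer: 4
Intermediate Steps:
o(y, h) = 14 + 2*y
o(-222, 203) + (1609 - 1175) = (14 + 2*(-222)) + (1609 - 1175) = (14 - 444) + 434 = -430 + 434 = 4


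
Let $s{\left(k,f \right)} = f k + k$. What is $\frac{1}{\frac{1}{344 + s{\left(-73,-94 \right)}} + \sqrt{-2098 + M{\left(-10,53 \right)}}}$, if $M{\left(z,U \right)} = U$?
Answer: $- \frac{7133 i}{- i + 7133 \sqrt{2045}} \approx 6.8554 \cdot 10^{-8} - 0.022113 i$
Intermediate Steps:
$s{\left(k,f \right)} = k + f k$
$\frac{1}{\frac{1}{344 + s{\left(-73,-94 \right)}} + \sqrt{-2098 + M{\left(-10,53 \right)}}} = \frac{1}{\frac{1}{344 - 73 \left(1 - 94\right)} + \sqrt{-2098 + 53}} = \frac{1}{\frac{1}{344 - -6789} + \sqrt{-2045}} = \frac{1}{\frac{1}{344 + 6789} + i \sqrt{2045}} = \frac{1}{\frac{1}{7133} + i \sqrt{2045}}$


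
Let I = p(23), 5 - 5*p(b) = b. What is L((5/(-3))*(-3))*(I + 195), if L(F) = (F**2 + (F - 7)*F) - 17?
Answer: -1914/5 ≈ -382.80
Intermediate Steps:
p(b) = 1 - b/5
I = -18/5 (I = 1 - 1/5*23 = 1 - 23/5 = -18/5 ≈ -3.6000)
L(F) = -17 + F**2 + F*(-7 + F) (L(F) = (F**2 + (-7 + F)*F) - 17 = (F**2 + F*(-7 + F)) - 17 = -17 + F**2 + F*(-7 + F))
L((5/(-3))*(-3))*(I + 195) = (-17 - 7*5/(-3)*(-3) + 2*((5/(-3))*(-3))**2)*(-18/5 + 195) = (-17 - 7*5*(-1/3)*(-3) + 2*((5*(-1/3))*(-3))**2)*(957/5) = (-17 - (-35)*(-3)/3 + 2*(-5/3*(-3))**2)*(957/5) = (-17 - 7*5 + 2*5**2)*(957/5) = (-17 - 35 + 2*25)*(957/5) = (-17 - 35 + 50)*(957/5) = -2*957/5 = -1914/5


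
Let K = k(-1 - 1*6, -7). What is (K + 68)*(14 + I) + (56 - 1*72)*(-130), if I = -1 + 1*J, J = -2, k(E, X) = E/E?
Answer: 2839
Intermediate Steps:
k(E, X) = 1
K = 1
I = -3 (I = -1 + 1*(-2) = -1 - 2 = -3)
(K + 68)*(14 + I) + (56 - 1*72)*(-130) = (1 + 68)*(14 - 3) + (56 - 1*72)*(-130) = 69*11 + (56 - 72)*(-130) = 759 - 16*(-130) = 759 + 2080 = 2839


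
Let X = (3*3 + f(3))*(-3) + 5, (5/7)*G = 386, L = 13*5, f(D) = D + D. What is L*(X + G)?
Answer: 32526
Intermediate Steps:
f(D) = 2*D
L = 65
G = 2702/5 (G = (7/5)*386 = 2702/5 ≈ 540.40)
X = -40 (X = (3*3 + 2*3)*(-3) + 5 = (9 + 6)*(-3) + 5 = 15*(-3) + 5 = -45 + 5 = -40)
L*(X + G) = 65*(-40 + 2702/5) = 65*(2502/5) = 32526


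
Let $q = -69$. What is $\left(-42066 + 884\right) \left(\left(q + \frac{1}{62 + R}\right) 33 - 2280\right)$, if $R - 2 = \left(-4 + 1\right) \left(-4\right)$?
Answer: $\frac{7130642709}{38} \approx 1.8765 \cdot 10^{8}$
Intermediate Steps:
$R = 14$ ($R = 2 + \left(-4 + 1\right) \left(-4\right) = 2 - -12 = 2 + 12 = 14$)
$\left(-42066 + 884\right) \left(\left(q + \frac{1}{62 + R}\right) 33 - 2280\right) = \left(-42066 + 884\right) \left(\left(-69 + \frac{1}{62 + 14}\right) 33 - 2280\right) = - 41182 \left(\left(-69 + \frac{1}{76}\right) 33 - 2280\right) = - 41182 \left(\left(- \frac{5243}{76}\right) 33 - 2280\right) = - 41182 \left(- \frac{173019}{76} - 2280\right) = \left(-41182\right) \left(- \frac{346299}{76}\right) = \frac{7130642709}{38}$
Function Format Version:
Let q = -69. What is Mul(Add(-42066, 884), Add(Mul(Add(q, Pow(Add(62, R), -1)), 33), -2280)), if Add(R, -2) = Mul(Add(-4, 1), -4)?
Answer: Rational(7130642709, 38) ≈ 1.8765e+8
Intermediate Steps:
R = 14 (R = Add(2, Mul(Add(-4, 1), -4)) = Add(2, Mul(-3, -4)) = Add(2, 12) = 14)
Mul(Add(-42066, 884), Add(Mul(Add(q, Pow(Add(62, R), -1)), 33), -2280)) = Mul(Add(-42066, 884), Add(Mul(Add(-69, Pow(Add(62, 14), -1)), 33), -2280)) = Mul(-41182, Add(Mul(Add(-69, Pow(76, -1)), 33), -2280)) = Mul(-41182, Add(Mul(Add(-69, Rational(1, 76)), 33), -2280)) = Mul(-41182, Add(Mul(Rational(-5243, 76), 33), -2280)) = Mul(-41182, Add(Rational(-173019, 76), -2280)) = Mul(-41182, Rational(-346299, 76)) = Rational(7130642709, 38)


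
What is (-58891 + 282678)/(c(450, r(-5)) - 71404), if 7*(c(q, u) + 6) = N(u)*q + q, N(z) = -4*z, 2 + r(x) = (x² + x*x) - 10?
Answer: -1566509/567820 ≈ -2.7588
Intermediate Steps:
r(x) = -12 + 2*x² (r(x) = -2 + ((x² + x*x) - 10) = -2 + ((x² + x²) - 10) = -2 + (2*x² - 10) = -2 + (-10 + 2*x²) = -12 + 2*x²)
c(q, u) = -6 + q/7 - 4*q*u/7 (c(q, u) = -6 + ((-4*u)*q + q)/7 = -6 + (-4*q*u + q)/7 = -6 + (q - 4*q*u)/7 = -6 + (q/7 - 4*q*u/7) = -6 + q/7 - 4*q*u/7)
(-58891 + 282678)/(c(450, r(-5)) - 71404) = (-58891 + 282678)/((-6 + (⅐)*450 - 4/7*450*(-12 + 2*(-5)²)) - 71404) = 223787/((-6 + 450/7 - 4/7*450*(-12 + 2*25)) - 71404) = 223787/((-6 + 450/7 - 4/7*450*(-12 + 50)) - 71404) = 223787/((-6 + 450/7 - 4/7*450*38) - 71404) = 223787/((-6 + 450/7 - 68400/7) - 71404) = 223787/(-67992/7 - 71404) = 223787/(-567820/7) = 223787*(-7/567820) = -1566509/567820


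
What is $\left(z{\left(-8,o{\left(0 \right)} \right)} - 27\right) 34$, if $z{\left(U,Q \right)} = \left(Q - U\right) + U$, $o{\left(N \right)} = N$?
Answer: $-918$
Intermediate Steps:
$z{\left(U,Q \right)} = Q$
$\left(z{\left(-8,o{\left(0 \right)} \right)} - 27\right) 34 = \left(0 - 27\right) 34 = \left(-27\right) 34 = -918$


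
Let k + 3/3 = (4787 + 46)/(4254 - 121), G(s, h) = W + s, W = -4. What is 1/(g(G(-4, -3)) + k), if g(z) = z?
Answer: -4133/32364 ≈ -0.12770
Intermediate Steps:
G(s, h) = -4 + s
k = 700/4133 (k = -1 + (4787 + 46)/(4254 - 121) = -1 + 4833/4133 = 700/4133 ≈ 0.16937)
1/(g(G(-4, -3)) + k) = 1/((-4 - 4) + 700/4133) = 1/(-8 + 700/4133) = 1/(-32364/4133) = -4133/32364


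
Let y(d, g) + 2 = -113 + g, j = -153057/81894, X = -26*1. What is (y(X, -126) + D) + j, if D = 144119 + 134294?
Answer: 7593488237/27298 ≈ 2.7817e+5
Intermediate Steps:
X = -26
j = -51019/27298 (j = -153057*1/81894 = -51019/27298 ≈ -1.8690)
y(d, g) = -115 + g (y(d, g) = -2 + (-113 + g) = -115 + g)
D = 278413
(y(X, -126) + D) + j = ((-115 - 126) + 278413) - 51019/27298 = (-241 + 278413) - 51019/27298 = 278172 - 51019/27298 = 7593488237/27298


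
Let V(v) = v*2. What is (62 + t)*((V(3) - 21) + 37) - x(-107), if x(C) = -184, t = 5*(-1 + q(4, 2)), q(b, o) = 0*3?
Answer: 1438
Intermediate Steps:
q(b, o) = 0
t = -5 (t = 5*(-1 + 0) = 5*(-1) = -5)
V(v) = 2*v
(62 + t)*((V(3) - 21) + 37) - x(-107) = (62 - 5)*((2*3 - 21) + 37) - 1*(-184) = 57*((6 - 21) + 37) + 184 = 57*(-15 + 37) + 184 = 57*22 + 184 = 1254 + 184 = 1438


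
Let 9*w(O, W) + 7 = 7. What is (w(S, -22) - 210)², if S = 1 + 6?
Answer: 44100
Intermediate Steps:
S = 7
w(O, W) = 0 (w(O, W) = -7/9 + (⅑)*7 = -7/9 + 7/9 = 0)
(w(S, -22) - 210)² = (0 - 210)² = (-210)² = 44100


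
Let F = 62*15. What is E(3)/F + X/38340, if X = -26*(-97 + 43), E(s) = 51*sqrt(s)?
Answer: 13/355 + 17*sqrt(3)/310 ≈ 0.13160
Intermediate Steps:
X = 1404 (X = -26*(-54) = 1404)
F = 930
E(3)/F + X/38340 = (51*sqrt(3))/930 + 1404/38340 = (51*sqrt(3))*(1/930) + 1404*(1/38340) = 17*sqrt(3)/310 + 13/355 = 13/355 + 17*sqrt(3)/310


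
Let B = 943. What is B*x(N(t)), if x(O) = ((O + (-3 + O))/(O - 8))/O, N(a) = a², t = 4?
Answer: 27347/128 ≈ 213.65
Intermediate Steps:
x(O) = (-3 + 2*O)/(O*(-8 + O)) (x(O) = ((-3 + 2*O)/(-8 + O))/O = (-3 + 2*O)/(O*(-8 + O)))
B*x(N(t)) = 943*((-3 + 2*4²)/((4²)*(-8 + 4²))) = 943*((-3 + 2*16)/(16*(-8 + 16))) = 943*((1/16)*(-3 + 32)/8) = 943*((1/16)*(⅛)*29) = 943*(29/128) = 27347/128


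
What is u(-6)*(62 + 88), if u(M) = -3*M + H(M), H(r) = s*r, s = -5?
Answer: 7200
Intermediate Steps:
H(r) = -5*r
u(M) = -8*M (u(M) = -3*M - 5*M = -8*M)
u(-6)*(62 + 88) = (-8*(-6))*(62 + 88) = 48*150 = 7200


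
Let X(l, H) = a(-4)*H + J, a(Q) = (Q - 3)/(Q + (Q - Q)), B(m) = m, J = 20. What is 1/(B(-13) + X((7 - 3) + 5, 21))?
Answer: 4/175 ≈ 0.022857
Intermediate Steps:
a(Q) = (-3 + Q)/Q (a(Q) = (-3 + Q)/(Q + 0) = (-3 + Q)/Q)
X(l, H) = 20 + 7*H/4 (X(l, H) = ((-3 - 4)/(-4))*H + 20 = (-¼*(-7))*H + 20 = 7*H/4 + 20 = 20 + 7*H/4)
1/(B(-13) + X((7 - 3) + 5, 21)) = 1/(-13 + (20 + (7/4)*21)) = 1/(-13 + (20 + 147/4)) = 1/(-13 + 227/4) = 1/(175/4) = 4/175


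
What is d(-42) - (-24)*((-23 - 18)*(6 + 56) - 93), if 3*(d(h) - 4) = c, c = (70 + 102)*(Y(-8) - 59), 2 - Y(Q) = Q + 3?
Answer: -198652/3 ≈ -66217.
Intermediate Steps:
Y(Q) = -1 - Q (Y(Q) = 2 - (Q + 3) = 2 - (3 + Q) = 2 + (-3 - Q) = -1 - Q)
c = -8944 (c = (70 + 102)*((-1 - 1*(-8)) - 59) = 172*((-1 + 8) - 59) = 172*(7 - 59) = 172*(-52) = -8944)
d(h) = -8932/3 (d(h) = 4 + (⅓)*(-8944) = 4 - 8944/3 = -8932/3)
d(-42) - (-24)*((-23 - 18)*(6 + 56) - 93) = -8932/3 - (-24)*((-23 - 18)*(6 + 56) - 93) = -8932/3 - (-24)*(-41*62 - 93) = -8932/3 - (-24)*(-2542 - 93) = -8932/3 - (-24)*(-2635) = -8932/3 - 1*63240 = -8932/3 - 63240 = -198652/3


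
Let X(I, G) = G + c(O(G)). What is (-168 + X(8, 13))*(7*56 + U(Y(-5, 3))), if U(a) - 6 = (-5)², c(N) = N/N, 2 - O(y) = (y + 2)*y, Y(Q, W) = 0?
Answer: -65142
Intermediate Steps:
O(y) = 2 - y*(2 + y) (O(y) = 2 - (y + 2)*y = 2 - (2 + y)*y = 2 - y*(2 + y))
c(N) = 1
U(a) = 31 (U(a) = 6 + (-5)² = 6 + 25 = 31)
X(I, G) = 1 + G (X(I, G) = G + 1 = 1 + G)
(-168 + X(8, 13))*(7*56 + U(Y(-5, 3))) = (-168 + (1 + 13))*(7*56 + 31) = (-168 + 14)*(392 + 31) = -154*423 = -65142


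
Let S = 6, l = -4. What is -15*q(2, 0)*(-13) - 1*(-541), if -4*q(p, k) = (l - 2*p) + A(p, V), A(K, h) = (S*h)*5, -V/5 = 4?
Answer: 30181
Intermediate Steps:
V = -20 (V = -5*4 = -20)
A(K, h) = 30*h (A(K, h) = (6*h)*5 = 30*h)
q(p, k) = 151 + p/2 (q(p, k) = -((-4 - 2*p) + 30*(-20))/4 = -((-4 - 2*p) - 600)/4 = -(-604 - 2*p)/4 = 151 + p/2)
-15*q(2, 0)*(-13) - 1*(-541) = -15*(151 + (½)*2)*(-13) - 1*(-541) = -15*(151 + 1)*(-13) + 541 = -15*152*(-13) + 541 = -2280*(-13) + 541 = 29640 + 541 = 30181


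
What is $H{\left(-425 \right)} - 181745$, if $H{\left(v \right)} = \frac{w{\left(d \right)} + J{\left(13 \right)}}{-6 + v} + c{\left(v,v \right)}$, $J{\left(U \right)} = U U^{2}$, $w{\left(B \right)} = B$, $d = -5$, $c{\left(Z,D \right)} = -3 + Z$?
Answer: $- \frac{78518755}{431} \approx -1.8218 \cdot 10^{5}$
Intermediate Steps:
$J{\left(U \right)} = U^{3}$
$H{\left(v \right)} = -3 + v + \frac{2192}{-6 + v}$ ($H{\left(v \right)} = \frac{-5 + 13^{3}}{-6 + v} + \left(-3 + v\right) = \frac{-5 + 2197}{-6 + v} + \left(-3 + v\right) = \frac{2192}{-6 + v} + \left(-3 + v\right) = -3 + v + \frac{2192}{-6 + v}$)
$H{\left(-425 \right)} - 181745 = \frac{2210 + \left(-425\right)^{2} - -3825}{-6 - 425} - 181745 = \frac{2210 + 180625 + 3825}{-431} - 181745 = \left(- \frac{1}{431}\right) 186660 - 181745 = - \frac{186660}{431} - 181745 = - \frac{78518755}{431}$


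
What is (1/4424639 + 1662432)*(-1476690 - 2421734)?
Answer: -28675487179526910776/4424639 ≈ -6.4809e+12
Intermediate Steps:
(1/4424639 + 1662432)*(-1476690 - 2421734) = (1/4424639 + 1662432)*(-3898424) = (7355661462049/4424639)*(-3898424) = -28675487179526910776/4424639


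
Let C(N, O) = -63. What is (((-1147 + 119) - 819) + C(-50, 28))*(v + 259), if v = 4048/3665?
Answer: -364154106/733 ≈ -4.9680e+5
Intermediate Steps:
v = 4048/3665 (v = 4048*(1/3665) = 4048/3665 ≈ 1.1045)
(((-1147 + 119) - 819) + C(-50, 28))*(v + 259) = (((-1147 + 119) - 819) - 63)*(4048/3665 + 259) = ((-1028 - 819) - 63)*(953283/3665) = (-1847 - 63)*(953283/3665) = -1910*953283/3665 = -364154106/733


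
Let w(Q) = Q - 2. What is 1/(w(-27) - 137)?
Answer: -1/166 ≈ -0.0060241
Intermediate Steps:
w(Q) = -2 + Q
1/(w(-27) - 137) = 1/((-2 - 27) - 137) = 1/(-29 - 137) = 1/(-166) = -1/166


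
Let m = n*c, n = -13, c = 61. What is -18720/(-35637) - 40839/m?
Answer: 490074801/9420047 ≈ 52.025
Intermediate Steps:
m = -793 (m = -13*61 = -793)
-18720/(-35637) - 40839/m = -18720/(-35637) - 40839/(-793) = -18720*(-1/35637) - 40839*(-1/793) = 6240/11879 + 40839/793 = 490074801/9420047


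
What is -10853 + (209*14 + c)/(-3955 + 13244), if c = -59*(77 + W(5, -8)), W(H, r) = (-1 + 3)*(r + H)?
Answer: -100814780/9289 ≈ -10853.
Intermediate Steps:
W(H, r) = 2*H + 2*r (W(H, r) = 2*(H + r) = 2*H + 2*r)
c = -4189 (c = -59*(77 + (2*5 + 2*(-8))) = -59*(77 + (10 - 16)) = -59*(77 - 6) = -59*71 = -4189)
-10853 + (209*14 + c)/(-3955 + 13244) = -10853 + (209*14 - 4189)/(-3955 + 13244) = -10853 + (2926 - 4189)/9289 = -10853 - 1263*1/9289 = -10853 - 1263/9289 = -100814780/9289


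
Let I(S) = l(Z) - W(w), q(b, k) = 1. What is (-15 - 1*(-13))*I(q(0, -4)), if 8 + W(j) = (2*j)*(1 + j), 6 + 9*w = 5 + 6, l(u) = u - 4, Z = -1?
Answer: -206/81 ≈ -2.5432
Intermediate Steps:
l(u) = -4 + u
w = 5/9 (w = -2/3 + (5 + 6)/9 = -2/3 + (1/9)*11 = -2/3 + 11/9 = 5/9 ≈ 0.55556)
W(j) = -8 + 2*j*(1 + j) (W(j) = -8 + (2*j)*(1 + j) = -8 + 2*j*(1 + j))
I(S) = 103/81 (I(S) = (-4 - 1) - (-8 + 2*(5/9) + 2*(5/9)**2) = -5 - (-8 + 10/9 + 2*(25/81)) = -5 - (-8 + 10/9 + 50/81) = -5 - 1*(-508/81) = -5 + 508/81 = 103/81)
(-15 - 1*(-13))*I(q(0, -4)) = (-15 - 1*(-13))*(103/81) = (-15 + 13)*(103/81) = -2*103/81 = -206/81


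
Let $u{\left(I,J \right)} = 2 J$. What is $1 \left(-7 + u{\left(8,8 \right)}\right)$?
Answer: $9$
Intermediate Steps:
$1 \left(-7 + u{\left(8,8 \right)}\right) = 1 \left(-7 + 2 \cdot 8\right) = 1 \left(-7 + 16\right) = 1 \cdot 9 = 9$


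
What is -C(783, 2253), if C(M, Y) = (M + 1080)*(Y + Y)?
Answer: -8394678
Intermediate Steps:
C(M, Y) = 2*Y*(1080 + M) (C(M, Y) = (1080 + M)*(2*Y) = 2*Y*(1080 + M))
-C(783, 2253) = -2*2253*(1080 + 783) = -2*2253*1863 = -1*8394678 = -8394678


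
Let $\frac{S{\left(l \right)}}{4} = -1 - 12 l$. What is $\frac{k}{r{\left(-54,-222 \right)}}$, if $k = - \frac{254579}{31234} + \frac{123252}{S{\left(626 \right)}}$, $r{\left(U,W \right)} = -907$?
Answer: $\frac{2875065269}{212837565094} \approx 0.013508$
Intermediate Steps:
$S{\left(l \right)} = -4 - 48 l$ ($S{\left(l \right)} = 4 \left(-1 - 12 l\right) = -4 - 48 l$)
$k = - \frac{2875065269}{234661042}$ ($k = - \frac{254579}{31234} + \frac{123252}{-4 - 30048} = \left(-254579\right) \frac{1}{31234} + \frac{123252}{-4 - 30048} = - \frac{254579}{31234} + \frac{123252}{-30052} = - \frac{254579}{31234} + 123252 \left(- \frac{1}{30052}\right) = - \frac{254579}{31234} - \frac{30813}{7513} = - \frac{2875065269}{234661042} \approx -12.252$)
$\frac{k}{r{\left(-54,-222 \right)}} = - \frac{2875065269}{234661042 \left(-907\right)} = \left(- \frac{2875065269}{234661042}\right) \left(- \frac{1}{907}\right) = \frac{2875065269}{212837565094}$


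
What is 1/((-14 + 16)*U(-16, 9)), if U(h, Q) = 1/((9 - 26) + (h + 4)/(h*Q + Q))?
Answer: -761/90 ≈ -8.4556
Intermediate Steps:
U(h, Q) = 1/(-17 + (4 + h)/(Q + Q*h)) (U(h, Q) = 1/(-17 + (4 + h)/(Q*h + Q)) = 1/(-17 + (4 + h)/(Q + Q*h)))
1/((-14 + 16)*U(-16, 9)) = 1/((-14 + 16)*(-1*9*(1 - 16)/(-4 - 1*(-16) + 17*9 + 17*9*(-16)))) = 1/(2*(-1*9*(-15)/(-4 + 16 + 153 - 2448))) = 1/(2*(-1*9*(-15)/(-2283))) = 1/(2*(-1*9*(-1/2283)*(-15))) = 1/(2*(-45/761)) = 1/(-90/761) = -761/90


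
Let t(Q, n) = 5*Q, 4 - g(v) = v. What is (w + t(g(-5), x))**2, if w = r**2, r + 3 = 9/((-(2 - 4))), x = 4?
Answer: 35721/16 ≈ 2232.6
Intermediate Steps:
g(v) = 4 - v
r = 3/2 (r = -3 + 9/((-(2 - 4))) = -3 + 9/((-1*(-2))) = -3 + 9/2 = 3/2 ≈ 1.5000)
w = 9/4 (w = (3/2)**2 = 9/4 ≈ 2.2500)
(w + t(g(-5), x))**2 = (9/4 + 5*(4 - 1*(-5)))**2 = (9/4 + 5*(4 + 5))**2 = (9/4 + 5*9)**2 = (9/4 + 45)**2 = (189/4)**2 = 35721/16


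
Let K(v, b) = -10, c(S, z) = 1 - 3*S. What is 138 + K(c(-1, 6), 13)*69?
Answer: -552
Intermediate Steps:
138 + K(c(-1, 6), 13)*69 = 138 - 10*69 = 138 - 690 = -552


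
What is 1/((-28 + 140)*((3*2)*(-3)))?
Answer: -1/2016 ≈ -0.00049603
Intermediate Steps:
1/((-28 + 140)*((3*2)*(-3))) = 1/(112*(6*(-3))) = 1/(112*(-18)) = 1/(-2016) = -1/2016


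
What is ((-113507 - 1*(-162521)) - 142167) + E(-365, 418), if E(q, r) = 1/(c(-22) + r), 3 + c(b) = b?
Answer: -36609128/393 ≈ -93153.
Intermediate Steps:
c(b) = -3 + b
E(q, r) = 1/(-25 + r) (E(q, r) = 1/((-3 - 22) + r) = 1/(-25 + r))
((-113507 - 1*(-162521)) - 142167) + E(-365, 418) = ((-113507 - 1*(-162521)) - 142167) + 1/(-25 + 418) = ((-113507 + 162521) - 142167) + 1/393 = (49014 - 142167) + 1/393 = -93153 + 1/393 = -36609128/393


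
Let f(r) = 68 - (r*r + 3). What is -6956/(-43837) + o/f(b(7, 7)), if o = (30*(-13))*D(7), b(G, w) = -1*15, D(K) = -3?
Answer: -5017633/701392 ≈ -7.1538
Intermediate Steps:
b(G, w) = -15
f(r) = 65 - r² (f(r) = 68 - (r² + 3) = 68 - (3 + r²) = 68 + (-3 - r²) = 65 - r²)
o = 1170 (o = (30*(-13))*(-3) = -390*(-3) = 1170)
-6956/(-43837) + o/f(b(7, 7)) = -6956/(-43837) + 1170/(65 - 1*(-15)²) = -6956*(-1/43837) + 1170/(65 - 1*225) = 6956/43837 + 1170/(65 - 225) = 6956/43837 + 1170/(-160) = 6956/43837 + 1170*(-1/160) = 6956/43837 - 117/16 = -5017633/701392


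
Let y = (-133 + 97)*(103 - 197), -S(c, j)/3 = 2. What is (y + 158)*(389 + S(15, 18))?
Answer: 1356586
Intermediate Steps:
S(c, j) = -6 (S(c, j) = -3*2 = -6)
y = 3384 (y = -36*(-94) = 3384)
(y + 158)*(389 + S(15, 18)) = (3384 + 158)*(389 - 6) = 3542*383 = 1356586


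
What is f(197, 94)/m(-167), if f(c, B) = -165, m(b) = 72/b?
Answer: 9185/24 ≈ 382.71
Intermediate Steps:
f(197, 94)/m(-167) = -165/(72/(-167)) = -165/(72*(-1/167)) = -165/(-72/167) = -165*(-167/72) = 9185/24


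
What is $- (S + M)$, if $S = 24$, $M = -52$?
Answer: $28$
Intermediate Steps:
$- (S + M) = - (24 - 52) = \left(-1\right) \left(-28\right) = 28$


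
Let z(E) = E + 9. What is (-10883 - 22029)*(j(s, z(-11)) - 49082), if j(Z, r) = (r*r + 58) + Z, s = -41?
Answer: 1614695632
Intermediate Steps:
z(E) = 9 + E
j(Z, r) = 58 + Z + r² (j(Z, r) = (r² + 58) + Z = (58 + r²) + Z = 58 + Z + r²)
(-10883 - 22029)*(j(s, z(-11)) - 49082) = (-10883 - 22029)*((58 - 41 + (9 - 11)²) - 49082) = -32912*((58 - 41 + (-2)²) - 49082) = -32912*((58 - 41 + 4) - 49082) = -32912*(21 - 49082) = -32912*(-49061) = 1614695632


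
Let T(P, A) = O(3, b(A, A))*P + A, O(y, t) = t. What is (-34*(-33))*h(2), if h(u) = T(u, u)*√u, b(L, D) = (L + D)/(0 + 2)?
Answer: 6732*√2 ≈ 9520.5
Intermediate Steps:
b(L, D) = D/2 + L/2 (b(L, D) = (D + L)/2 = (D + L)*(½) = D/2 + L/2)
T(P, A) = A + A*P (T(P, A) = (A/2 + A/2)*P + A = A*P + A = A + A*P)
h(u) = u^(3/2)*(1 + u) (h(u) = (u*(1 + u))*√u = u^(3/2)*(1 + u))
(-34*(-33))*h(2) = (-34*(-33))*(2^(3/2)*(1 + 2)) = 1122*((2*√2)*3) = 1122*(6*√2) = 6732*√2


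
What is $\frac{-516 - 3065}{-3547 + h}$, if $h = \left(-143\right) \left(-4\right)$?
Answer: $\frac{3581}{2975} \approx 1.2037$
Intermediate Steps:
$h = 572$
$\frac{-516 - 3065}{-3547 + h} = \frac{-516 - 3065}{-3547 + 572} = - \frac{3581}{-2975} = \left(-3581\right) \left(- \frac{1}{2975}\right) = \frac{3581}{2975}$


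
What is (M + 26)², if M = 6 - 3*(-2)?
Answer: 1444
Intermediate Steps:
M = 12 (M = 6 + 6 = 12)
(M + 26)² = (12 + 26)² = 38² = 1444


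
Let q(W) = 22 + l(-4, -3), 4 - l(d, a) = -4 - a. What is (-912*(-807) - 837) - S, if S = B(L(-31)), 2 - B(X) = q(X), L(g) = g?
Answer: 735172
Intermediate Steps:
l(d, a) = 8 + a (l(d, a) = 4 - (-4 - a) = 4 + (4 + a) = 8 + a)
q(W) = 27 (q(W) = 22 + (8 - 3) = 22 + 5 = 27)
B(X) = -25 (B(X) = 2 - 1*27 = 2 - 27 = -25)
S = -25
(-912*(-807) - 837) - S = (-912*(-807) - 837) - 1*(-25) = (735984 - 837) + 25 = 735147 + 25 = 735172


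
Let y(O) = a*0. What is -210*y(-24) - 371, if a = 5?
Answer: -371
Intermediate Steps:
y(O) = 0 (y(O) = 5*0 = 0)
-210*y(-24) - 371 = -210*0 - 371 = 0 - 371 = -371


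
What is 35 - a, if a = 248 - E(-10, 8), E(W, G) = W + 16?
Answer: -207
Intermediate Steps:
E(W, G) = 16 + W
a = 242 (a = 248 - (16 - 10) = 248 - 1*6 = 248 - 6 = 242)
35 - a = 35 - 1*242 = 35 - 242 = -207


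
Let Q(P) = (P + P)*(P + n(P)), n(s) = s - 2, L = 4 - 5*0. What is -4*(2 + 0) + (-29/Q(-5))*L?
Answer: -269/30 ≈ -8.9667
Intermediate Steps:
L = 4 (L = 4 + 0 = 4)
n(s) = -2 + s
Q(P) = 2*P*(-2 + 2*P) (Q(P) = (P + P)*(P + (-2 + P)) = (2*P)*(-2 + 2*P) = 2*P*(-2 + 2*P))
-4*(2 + 0) + (-29/Q(-5))*L = -4*(2 + 0) - 29*(-1/(20*(-1 - 5)))*4 = -4*2 - 29/(4*(-5)*(-6))*4 = -8 - 29/120*4 = -8 - 29/30 = -269/30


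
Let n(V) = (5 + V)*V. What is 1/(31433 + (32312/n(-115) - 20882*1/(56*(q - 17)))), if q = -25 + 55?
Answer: 2302300/72308037359 ≈ 3.1840e-5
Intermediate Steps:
q = 30
n(V) = V*(5 + V)
1/(31433 + (32312/n(-115) - 20882*1/(56*(q - 17)))) = 1/(31433 + (32312/((-115*(5 - 115))) - 20882*1/(56*(30 - 17)))) = 1/(31433 + (32312/((-115*(-110))) - 20882/(13*56))) = 1/(31433 + (32312/12650 - 20882/728)) = 1/(31433 + (32312*(1/12650) - 20882*1/728)) = 1/(31433 + (16156/6325 - 10441/364)) = 1/(31433 - 60158541/2302300) = 1/(72308037359/2302300) = 2302300/72308037359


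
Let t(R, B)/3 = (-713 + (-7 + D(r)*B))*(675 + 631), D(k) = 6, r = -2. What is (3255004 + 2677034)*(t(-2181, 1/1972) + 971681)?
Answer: -5408171834609460/493 ≈ -1.0970e+13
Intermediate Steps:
t(R, B) = -2820960 + 23508*B (t(R, B) = 3*((-713 + (-7 + 6*B))*(675 + 631)) = 3*((-720 + 6*B)*1306) = 3*(-940320 + 7836*B) = -2820960 + 23508*B)
(3255004 + 2677034)*(t(-2181, 1/1972) + 971681) = (3255004 + 2677034)*((-2820960 + 23508/1972) + 971681) = 5932038*((-2820960 + 23508*(1/1972)) + 971681) = 5932038*((-2820960 + 5877/493) + 971681) = 5932038*(-1390727403/493 + 971681) = 5932038*(-911688670/493) = -5408171834609460/493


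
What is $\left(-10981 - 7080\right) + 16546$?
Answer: $-1515$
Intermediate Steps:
$\left(-10981 - 7080\right) + 16546 = -18061 + 16546 = -1515$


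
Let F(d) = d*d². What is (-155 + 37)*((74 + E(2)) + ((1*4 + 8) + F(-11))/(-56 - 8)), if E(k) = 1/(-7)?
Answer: -2496939/224 ≈ -11147.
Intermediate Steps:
F(d) = d³
E(k) = -⅐
(-155 + 37)*((74 + E(2)) + ((1*4 + 8) + F(-11))/(-56 - 8)) = (-155 + 37)*((74 - ⅐) + ((1*4 + 8) + (-11)³)/(-56 - 8)) = -118*(517/7 + ((4 + 8) - 1331)/(-64)) = -118*(517/7 + (12 - 1331)*(-1/64)) = -118*(517/7 - 1319*(-1/64)) = -118*(517/7 + 1319/64) = -118*42321/448 = -2496939/224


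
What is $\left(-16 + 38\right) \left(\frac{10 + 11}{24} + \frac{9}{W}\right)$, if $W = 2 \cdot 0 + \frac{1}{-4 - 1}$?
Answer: $- \frac{3883}{4} \approx -970.75$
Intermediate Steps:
$W = - \frac{1}{5}$ ($W = 0 + \frac{1}{-4 - 1} = 0 + \frac{1}{-5} = 0 - \frac{1}{5} = - \frac{1}{5} \approx -0.2$)
$\left(-16 + 38\right) \left(\frac{10 + 11}{24} + \frac{9}{W}\right) = \left(-16 + 38\right) \left(\frac{10 + 11}{24} + \frac{9}{- \frac{1}{5}}\right) = 22 \left(21 \cdot \frac{1}{24} + 9 \left(-5\right)\right) = 22 \left(\frac{7}{8} - 45\right) = 22 \left(- \frac{353}{8}\right) = - \frac{3883}{4}$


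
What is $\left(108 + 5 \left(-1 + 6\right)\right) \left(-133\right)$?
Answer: $-17689$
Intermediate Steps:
$\left(108 + 5 \left(-1 + 6\right)\right) \left(-133\right) = \left(108 + 5 \cdot 5\right) \left(-133\right) = \left(108 + 25\right) \left(-133\right) = 133 \left(-133\right) = -17689$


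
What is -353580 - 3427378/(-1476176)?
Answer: -260971441351/738088 ≈ -3.5358e+5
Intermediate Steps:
-353580 - 3427378/(-1476176) = -353580 - 3427378*(-1/1476176) = -353580 + 1713689/738088 = -260971441351/738088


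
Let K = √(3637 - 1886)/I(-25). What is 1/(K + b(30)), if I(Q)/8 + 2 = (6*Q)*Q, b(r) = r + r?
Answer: 53942415360/3236544919849 - 29984*√1751/3236544919849 ≈ 0.016666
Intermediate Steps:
b(r) = 2*r
I(Q) = -16 + 48*Q² (I(Q) = -16 + 8*((6*Q)*Q) = -16 + 8*(6*Q²) = -16 + 48*Q²)
K = √1751/29984 (K = √(3637 - 1886)/(-16 + 48*(-25)²) = √1751/(-16 + 48*625) = √1751/(-16 + 30000) = √1751/29984 ≈ 0.0013956)
1/(K + b(30)) = 1/(√1751/29984 + 2*30) = 1/(√1751/29984 + 60) = 1/(60 + √1751/29984)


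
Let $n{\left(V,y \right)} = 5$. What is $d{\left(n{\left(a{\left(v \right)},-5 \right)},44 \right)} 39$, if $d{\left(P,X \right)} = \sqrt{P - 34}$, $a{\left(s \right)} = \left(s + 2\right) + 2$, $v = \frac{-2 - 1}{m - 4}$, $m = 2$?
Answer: $39 i \sqrt{29} \approx 210.02 i$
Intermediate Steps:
$v = \frac{3}{2}$ ($v = \frac{-2 - 1}{2 - 4} = - \frac{3}{-2} = \left(-3\right) \left(- \frac{1}{2}\right) = \frac{3}{2} \approx 1.5$)
$a{\left(s \right)} = 4 + s$ ($a{\left(s \right)} = \left(2 + s\right) + 2 = 4 + s$)
$d{\left(P,X \right)} = \sqrt{-34 + P}$
$d{\left(n{\left(a{\left(v \right)},-5 \right)},44 \right)} 39 = \sqrt{-34 + 5} \cdot 39 = \sqrt{-29} \cdot 39 = i \sqrt{29} \cdot 39 = 39 i \sqrt{29}$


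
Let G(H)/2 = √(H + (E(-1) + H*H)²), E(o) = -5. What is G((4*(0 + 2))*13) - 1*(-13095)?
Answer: 13095 + 30*√519457 ≈ 34717.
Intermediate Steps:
G(H) = 2*√(H + (-5 + H²)²) (G(H) = 2*√(H + (-5 + H*H)²) = 2*√(H + (-5 + H²)²))
G((4*(0 + 2))*13) - 1*(-13095) = 2*√((4*(0 + 2))*13 + (-5 + ((4*(0 + 2))*13)²)²) - 1*(-13095) = 2*√((4*2)*13 + (-5 + ((4*2)*13)²)²) + 13095 = 2*√(8*13 + (-5 + (8*13)²)²) + 13095 = 2*√(104 + (-5 + 104²)²) + 13095 = 2*√(104 + (-5 + 10816)²) + 13095 = 2*√(104 + 10811²) + 13095 = 2*√(104 + 116877721) + 13095 = 2*√116877825 + 13095 = 2*(15*√519457) + 13095 = 30*√519457 + 13095 = 13095 + 30*√519457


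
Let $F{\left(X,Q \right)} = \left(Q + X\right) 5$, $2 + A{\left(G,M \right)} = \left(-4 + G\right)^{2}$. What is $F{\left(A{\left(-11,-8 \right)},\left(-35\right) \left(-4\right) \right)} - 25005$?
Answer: $-23190$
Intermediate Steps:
$A{\left(G,M \right)} = -2 + \left(-4 + G\right)^{2}$
$F{\left(X,Q \right)} = 5 Q + 5 X$
$F{\left(A{\left(-11,-8 \right)},\left(-35\right) \left(-4\right) \right)} - 25005 = \left(5 \left(\left(-35\right) \left(-4\right)\right) + 5 \left(-2 + \left(-4 - 11\right)^{2}\right)\right) - 25005 = \left(5 \cdot 140 + 5 \left(-2 + \left(-15\right)^{2}\right)\right) - 25005 = \left(700 + 5 \left(-2 + 225\right)\right) - 25005 = \left(700 + 5 \cdot 223\right) - 25005 = \left(700 + 1115\right) - 25005 = 1815 - 25005 = -23190$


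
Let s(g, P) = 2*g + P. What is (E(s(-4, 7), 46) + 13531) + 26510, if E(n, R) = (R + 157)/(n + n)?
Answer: 79879/2 ≈ 39940.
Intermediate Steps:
s(g, P) = P + 2*g
E(n, R) = (157 + R)/(2*n) (E(n, R) = (157 + R)/((2*n)) = (157 + R)*(1/(2*n)) = (157 + R)/(2*n))
(E(s(-4, 7), 46) + 13531) + 26510 = ((157 + 46)/(2*(7 + 2*(-4))) + 13531) + 26510 = ((1/2)*203/(7 - 8) + 13531) + 26510 = ((1/2)*203/(-1) + 13531) + 26510 = ((1/2)*(-1)*203 + 13531) + 26510 = (-203/2 + 13531) + 26510 = 26859/2 + 26510 = 79879/2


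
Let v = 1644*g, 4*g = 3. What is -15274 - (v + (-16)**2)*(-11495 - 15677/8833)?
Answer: 151074541626/8833 ≈ 1.7103e+7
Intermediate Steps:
g = 3/4 (g = (1/4)*3 = 3/4 ≈ 0.75000)
v = 1233 (v = 1644*(3/4) = 1233)
-15274 - (v + (-16)**2)*(-11495 - 15677/8833) = -15274 - (1233 + (-16)**2)*(-11495 - 15677/8833) = -15274 - (1233 + 256)*(-11495 - 15677*1/8833) = -15274 - 1489*(-11495 - 15677/8833) = -15274 - 1489*(-101551012)/8833 = -15274 - 1*(-151209456868/8833) = -15274 + 151209456868/8833 = 151074541626/8833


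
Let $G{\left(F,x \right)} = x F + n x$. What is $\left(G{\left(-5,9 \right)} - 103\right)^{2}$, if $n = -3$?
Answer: $30625$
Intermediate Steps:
$G{\left(F,x \right)} = - 3 x + F x$ ($G{\left(F,x \right)} = x F - 3 x = F x - 3 x = - 3 x + F x$)
$\left(G{\left(-5,9 \right)} - 103\right)^{2} = \left(9 \left(-3 - 5\right) - 103\right)^{2} = \left(9 \left(-8\right) - 103\right)^{2} = \left(-72 - 103\right)^{2} = \left(-175\right)^{2} = 30625$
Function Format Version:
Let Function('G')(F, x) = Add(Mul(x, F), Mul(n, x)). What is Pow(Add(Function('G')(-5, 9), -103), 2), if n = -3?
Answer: 30625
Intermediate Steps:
Function('G')(F, x) = Add(Mul(-3, x), Mul(F, x)) (Function('G')(F, x) = Add(Mul(x, F), Mul(-3, x)) = Add(Mul(F, x), Mul(-3, x)) = Add(Mul(-3, x), Mul(F, x)))
Pow(Add(Function('G')(-5, 9), -103), 2) = Pow(Add(Mul(9, Add(-3, -5)), -103), 2) = Pow(Add(Mul(9, -8), -103), 2) = Pow(Add(-72, -103), 2) = Pow(-175, 2) = 30625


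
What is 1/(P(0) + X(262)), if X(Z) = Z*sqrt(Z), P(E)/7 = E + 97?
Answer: -679/17523687 + 262*sqrt(262)/17523687 ≈ 0.00020326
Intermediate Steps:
P(E) = 679 + 7*E (P(E) = 7*(E + 97) = 7*(97 + E) = 679 + 7*E)
X(Z) = Z**(3/2)
1/(P(0) + X(262)) = 1/((679 + 7*0) + 262**(3/2)) = 1/((679 + 0) + 262*sqrt(262)) = 1/(679 + 262*sqrt(262))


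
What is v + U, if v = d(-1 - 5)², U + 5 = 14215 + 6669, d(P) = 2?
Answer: 20883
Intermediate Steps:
U = 20879 (U = -5 + (14215 + 6669) = -5 + 20884 = 20879)
v = 4 (v = 2² = 4)
v + U = 4 + 20879 = 20883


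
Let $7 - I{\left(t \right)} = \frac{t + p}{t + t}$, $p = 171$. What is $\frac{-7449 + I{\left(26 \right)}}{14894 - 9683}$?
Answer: $- \frac{387181}{270972} \approx -1.4289$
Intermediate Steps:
$I{\left(t \right)} = 7 - \frac{171 + t}{2 t}$ ($I{\left(t \right)} = 7 - \frac{t + 171}{t + t} = 7 - \frac{171 + t}{2 t}$)
$\frac{-7449 + I{\left(26 \right)}}{14894 - 9683} = \frac{-7449 + \frac{-171 + 13 \cdot 26}{2 \cdot 26}}{14894 - 9683} = \frac{-7449 + \frac{1}{2} \cdot \frac{1}{26} \left(-171 + 338\right)}{5211} = \left(-7449 + \frac{1}{2} \cdot \frac{1}{26} \cdot 167\right) \frac{1}{5211} = \left(-7449 + \frac{167}{52}\right) \frac{1}{5211} = \left(- \frac{387181}{52}\right) \frac{1}{5211} = - \frac{387181}{270972}$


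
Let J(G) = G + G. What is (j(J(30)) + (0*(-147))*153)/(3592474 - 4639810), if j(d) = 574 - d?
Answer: -257/523668 ≈ -0.00049077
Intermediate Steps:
J(G) = 2*G
(j(J(30)) + (0*(-147))*153)/(3592474 - 4639810) = ((574 - 2*30) + (0*(-147))*153)/(3592474 - 4639810) = ((574 - 1*60) + 0*153)/(-1047336) = ((574 - 60) + 0)*(-1/1047336) = (514 + 0)*(-1/1047336) = 514*(-1/1047336) = -257/523668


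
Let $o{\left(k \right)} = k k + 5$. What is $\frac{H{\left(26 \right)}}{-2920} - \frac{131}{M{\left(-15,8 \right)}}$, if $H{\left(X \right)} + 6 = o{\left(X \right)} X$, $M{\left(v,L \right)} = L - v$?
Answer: $- \frac{39481}{3358} \approx -11.757$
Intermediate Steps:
$o{\left(k \right)} = 5 + k^{2}$ ($o{\left(k \right)} = k^{2} + 5 = 5 + k^{2}$)
$H{\left(X \right)} = -6 + X \left(5 + X^{2}\right)$ ($H{\left(X \right)} = -6 + \left(5 + X^{2}\right) X = -6 + X \left(5 + X^{2}\right)$)
$\frac{H{\left(26 \right)}}{-2920} - \frac{131}{M{\left(-15,8 \right)}} = \frac{-6 + 26 \left(5 + 26^{2}\right)}{-2920} - \frac{131}{8 - -15} = \left(-6 + 26 \left(5 + 676\right)\right) \left(- \frac{1}{2920}\right) - \frac{131}{8 + 15} = \left(-6 + 26 \cdot 681\right) \left(- \frac{1}{2920}\right) - \frac{131}{23} = \left(-6 + 17706\right) \left(- \frac{1}{2920}\right) - \frac{131}{23} = 17700 \left(- \frac{1}{2920}\right) - \frac{131}{23} = - \frac{885}{146} - \frac{131}{23} = - \frac{39481}{3358}$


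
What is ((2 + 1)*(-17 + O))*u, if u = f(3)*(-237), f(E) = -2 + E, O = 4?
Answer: 9243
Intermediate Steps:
u = -237 (u = (-2 + 3)*(-237) = 1*(-237) = -237)
((2 + 1)*(-17 + O))*u = ((2 + 1)*(-17 + 4))*(-237) = (3*(-13))*(-237) = -39*(-237) = 9243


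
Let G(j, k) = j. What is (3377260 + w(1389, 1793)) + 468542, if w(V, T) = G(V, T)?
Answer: 3847191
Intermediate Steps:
w(V, T) = V
(3377260 + w(1389, 1793)) + 468542 = (3377260 + 1389) + 468542 = 3378649 + 468542 = 3847191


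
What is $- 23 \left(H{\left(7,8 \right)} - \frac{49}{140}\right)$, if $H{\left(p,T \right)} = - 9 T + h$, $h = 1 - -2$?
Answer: $\frac{31901}{20} \approx 1595.1$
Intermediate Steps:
$h = 3$ ($h = 1 + 2 = 3$)
$H{\left(p,T \right)} = 3 - 9 T$ ($H{\left(p,T \right)} = - 9 T + 3 = 3 - 9 T$)
$- 23 \left(H{\left(7,8 \right)} - \frac{49}{140}\right) = - 23 \left(\left(3 - 72\right) - \frac{49}{140}\right) = - 23 \left(\left(3 - 72\right) - \frac{7}{20}\right) = - 23 \left(-69 - \frac{7}{20}\right) = \left(-23\right) \left(- \frac{1387}{20}\right) = \frac{31901}{20}$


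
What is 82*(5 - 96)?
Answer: -7462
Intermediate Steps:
82*(5 - 96) = 82*(-91) = -7462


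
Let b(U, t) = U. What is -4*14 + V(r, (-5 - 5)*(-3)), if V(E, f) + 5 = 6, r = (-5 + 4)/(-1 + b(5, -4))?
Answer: -55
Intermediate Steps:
r = -1/4 (r = (-5 + 4)/(-1 + 5) = -1/4 ≈ -0.25000)
V(E, f) = 1 (V(E, f) = -5 + 6 = 1)
-4*14 + V(r, (-5 - 5)*(-3)) = -4*14 + 1 = -56 + 1 = -55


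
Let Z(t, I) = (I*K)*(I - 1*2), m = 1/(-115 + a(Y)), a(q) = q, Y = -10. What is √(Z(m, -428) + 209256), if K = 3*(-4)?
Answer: 6*I*√55534 ≈ 1413.9*I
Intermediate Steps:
K = -12
m = -1/125 (m = 1/(-115 - 10) = 1/(-125) = -1/125 ≈ -0.0080000)
Z(t, I) = -12*I*(-2 + I) (Z(t, I) = (I*(-12))*(I - 1*2) = (-12*I)*(I - 2) = (-12*I)*(-2 + I) = -12*I*(-2 + I))
√(Z(m, -428) + 209256) = √(12*(-428)*(2 - 1*(-428)) + 209256) = √(12*(-428)*(2 + 428) + 209256) = √(12*(-428)*430 + 209256) = √(-2208480 + 209256) = √(-1999224) = 6*I*√55534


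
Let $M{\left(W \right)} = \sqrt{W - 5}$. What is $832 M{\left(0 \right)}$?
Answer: $832 i \sqrt{5} \approx 1860.4 i$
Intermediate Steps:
$M{\left(W \right)} = \sqrt{-5 + W}$
$832 M{\left(0 \right)} = 832 \sqrt{-5 + 0} = 832 \sqrt{-5} = 832 i \sqrt{5}$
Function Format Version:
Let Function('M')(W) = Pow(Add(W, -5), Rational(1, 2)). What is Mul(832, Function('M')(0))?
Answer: Mul(832, I, Pow(5, Rational(1, 2))) ≈ Mul(1860.4, I)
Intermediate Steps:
Function('M')(W) = Pow(Add(-5, W), Rational(1, 2))
Mul(832, Function('M')(0)) = Mul(832, Pow(Add(-5, 0), Rational(1, 2))) = Mul(832, Pow(-5, Rational(1, 2))) = Mul(832, Mul(I, Pow(5, Rational(1, 2)))) = Mul(832, I, Pow(5, Rational(1, 2)))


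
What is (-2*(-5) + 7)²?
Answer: 289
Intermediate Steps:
(-2*(-5) + 7)² = (10 + 7)² = 17² = 289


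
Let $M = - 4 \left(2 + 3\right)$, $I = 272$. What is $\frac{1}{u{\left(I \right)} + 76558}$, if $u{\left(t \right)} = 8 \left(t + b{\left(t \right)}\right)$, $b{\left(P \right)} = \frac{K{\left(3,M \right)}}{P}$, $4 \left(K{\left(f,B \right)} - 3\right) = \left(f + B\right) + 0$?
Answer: $\frac{136}{10707819} \approx 1.2701 \cdot 10^{-5}$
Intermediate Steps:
$M = -20$ ($M = \left(-4\right) 5 = -20$)
$K{\left(f,B \right)} = 3 + \frac{B}{4} + \frac{f}{4}$ ($K{\left(f,B \right)} = 3 + \frac{\left(f + B\right) + 0}{4} = 3 + \frac{\left(B + f\right) + 0}{4} = 3 + \frac{B + f}{4} = 3 + \left(\frac{B}{4} + \frac{f}{4}\right) = 3 + \frac{B}{4} + \frac{f}{4}$)
$b{\left(P \right)} = - \frac{5}{4 P}$ ($b{\left(P \right)} = \frac{3 + \frac{1}{4} \left(-20\right) + \frac{1}{4} \cdot 3}{P} = \frac{3 - 5 + \frac{3}{4}}{P} = - \frac{5}{4 P}$)
$u{\left(t \right)} = - \frac{10}{t} + 8 t$ ($u{\left(t \right)} = 8 \left(t - \frac{5}{4 t}\right) = - \frac{10}{t} + 8 t$)
$\frac{1}{u{\left(I \right)} + 76558} = \frac{1}{\left(- \frac{10}{272} + 8 \cdot 272\right) + 76558} = \frac{1}{\left(\left(-10\right) \frac{1}{272} + 2176\right) + 76558} = \frac{1}{\left(- \frac{5}{136} + 2176\right) + 76558} = \frac{1}{\frac{295931}{136} + 76558} = \frac{1}{\frac{10707819}{136}} = \frac{136}{10707819}$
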